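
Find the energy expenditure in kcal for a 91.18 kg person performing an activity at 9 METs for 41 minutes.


kcal = MET * mass * time_hr
Convert time: 41 min = 0.6833 hr
kcal = 9 * 91.18 * 0.6833
kcal = 560.757 kcal

560.757 kcal


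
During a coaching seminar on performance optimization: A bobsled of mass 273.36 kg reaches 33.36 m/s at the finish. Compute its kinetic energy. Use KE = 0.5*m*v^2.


KE = 0.5 * m * v^2
KE = 0.5 * 273.36 * 33.36^2
KE = 0.5 * 273.36 * 1112.8896 = 152109.7505 J

152109.7505 J


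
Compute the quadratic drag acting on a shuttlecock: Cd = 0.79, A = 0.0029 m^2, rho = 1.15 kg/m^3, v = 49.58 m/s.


Fd = 0.5 * Cd * rho * A * v^2
Fd = 0.5 * 0.79 * 1.15 * 0.0029 * 49.58^2
v^2 = 2458.1764
Fd = 0.5 * 0.79 * 1.15 * 0.0029 * 2458.1764 = 3.2382 N

3.2382 N


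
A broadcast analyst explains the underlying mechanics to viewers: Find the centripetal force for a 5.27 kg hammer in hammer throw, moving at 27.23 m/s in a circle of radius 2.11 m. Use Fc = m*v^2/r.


Fc = m * v^2 / r
v^2 = 27.23^2 = 741.4729
Fc = 5.27 * 741.4729 / 2.11
Fc = 3907.5622 / 2.11 = 1851.9252 N

1851.9252 N


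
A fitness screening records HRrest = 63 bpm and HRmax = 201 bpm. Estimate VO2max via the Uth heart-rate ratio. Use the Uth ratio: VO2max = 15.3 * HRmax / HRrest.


VO2max = 15.3 * HRmax / HRrest
VO2max = 15.3 * 201 / 63
VO2max = 3075.3 / 63 = 48.8143 mL/kg/min

48.8143 mL/kg/min


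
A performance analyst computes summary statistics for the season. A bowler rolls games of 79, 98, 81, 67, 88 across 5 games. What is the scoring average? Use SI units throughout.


Average = sum / n
Sum = 413
Average = 413 / 5 = 82.6

82.6


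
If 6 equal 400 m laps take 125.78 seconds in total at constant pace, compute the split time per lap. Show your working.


Split time = total_time / n_laps = 125.78 / 6
Split time = 20.9633 s per lap

20.9633 s


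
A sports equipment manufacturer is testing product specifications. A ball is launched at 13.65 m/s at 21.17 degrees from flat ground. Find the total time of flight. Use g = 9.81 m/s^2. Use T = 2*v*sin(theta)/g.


T = 2*v*sin(theta)/g
sin(theta) = sin(21.17 deg) = 0.3611
T = 2*13.65*0.3611 / 9.81
T = 9.859 / 9.81 = 1.005 s

1.005 s


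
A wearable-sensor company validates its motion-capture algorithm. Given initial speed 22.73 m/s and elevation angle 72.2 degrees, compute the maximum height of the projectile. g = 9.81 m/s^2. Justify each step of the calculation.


H = (v*sin(theta))^2 / (2*g)
vy = v*sin(theta) = 22.73 * sin(72.2 deg) = 21.6419 m/s
H = vy^2 / (2*g) = 468.3719 / (2*9.81)
H = 468.3719 / 19.62 = 23.8722 m

23.8722 m


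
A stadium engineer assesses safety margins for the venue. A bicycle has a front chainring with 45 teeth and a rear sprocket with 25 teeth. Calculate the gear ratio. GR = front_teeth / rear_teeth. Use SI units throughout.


GR = front_teeth / rear_teeth
GR = 45 / 25
GR = 1.8

1.8


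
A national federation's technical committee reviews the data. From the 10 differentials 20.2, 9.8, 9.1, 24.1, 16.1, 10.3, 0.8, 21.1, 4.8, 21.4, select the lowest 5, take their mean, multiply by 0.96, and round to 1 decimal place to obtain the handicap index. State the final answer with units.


All differentials: 20.2, 9.8, 9.1, 24.1, 16.1, 10.3, 0.8, 21.1, 4.8, 21.4
Sorted: 0.8, 4.8, 9.1, 9.8, 10.3, 16.1, 20.2, 21.1, 21.4, 24.1
Best 5: 0.8, 4.8, 9.1, 9.8, 10.3
Average of best = 34.8 / 5 = 6.96
Raw index = 6.96 * 0.96 = 6.6816
Handicap index = round(6.6816, 1) = 6.7

6.7


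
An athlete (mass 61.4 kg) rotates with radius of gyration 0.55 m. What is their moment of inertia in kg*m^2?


I = m * k^2
I = 61.4 * 0.55^2
I = 61.4 * 0.3025 = 18.5735 kg*m^2

18.5735 kg*m^2


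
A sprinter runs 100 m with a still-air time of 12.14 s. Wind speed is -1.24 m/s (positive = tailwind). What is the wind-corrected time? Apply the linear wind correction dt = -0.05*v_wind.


dt = -0.05 * v_wind = -0.05 * -1.24 = 0.062 s
t_corrected = t_still + dt = 12.14 + (0.062)
t_corrected = 12.202 s

12.202 s


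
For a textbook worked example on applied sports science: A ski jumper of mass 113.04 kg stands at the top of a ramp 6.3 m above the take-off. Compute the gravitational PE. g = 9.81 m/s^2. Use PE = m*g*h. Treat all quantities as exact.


PE = m * g * h
PE = 113.04 * 9.81 * 6.3
PE = 1108.9224 * 6.3 = 6986.2111 J

6986.2111 J


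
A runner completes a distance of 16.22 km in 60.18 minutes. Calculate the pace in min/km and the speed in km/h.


Pace = time / distance = 60.18 min / 16.22 km = 3.7102 min/km
Speed = distance / time_in_hours = 16.22 / 1.003 hr
Speed = 16.1715 km/h

3.7102 min/km, 16.1715 km/h


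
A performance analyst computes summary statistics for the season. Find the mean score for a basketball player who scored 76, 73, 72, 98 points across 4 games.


Average = sum / n
Sum = 319
Average = 319 / 4 = 79.75

79.75


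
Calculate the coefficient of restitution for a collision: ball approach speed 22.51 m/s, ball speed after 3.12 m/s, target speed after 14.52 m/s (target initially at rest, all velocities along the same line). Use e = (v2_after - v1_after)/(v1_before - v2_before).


e = (v2_after - v1_after) / (v1_before - v2_before)
Numerator = 14.52 - 3.12 = 11.4
Denominator = 22.51 - 0 = 22.51
e = 11.4 / 22.51 = 0.5064

0.5064


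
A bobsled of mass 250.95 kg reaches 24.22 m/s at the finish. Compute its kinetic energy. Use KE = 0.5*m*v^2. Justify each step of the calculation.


KE = 0.5 * m * v^2
KE = 0.5 * 250.95 * 24.22^2
KE = 0.5 * 250.95 * 586.6084 = 73604.689 J

73604.689 J


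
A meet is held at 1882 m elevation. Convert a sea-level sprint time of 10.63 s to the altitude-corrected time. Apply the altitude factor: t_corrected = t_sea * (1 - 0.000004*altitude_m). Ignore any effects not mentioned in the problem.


Correction factor = 1 - 0.000004 * 1882 = 0.992472
t_corrected = t_sea * factor = 10.63 * 0.992472
t_corrected = 10.55 s

10.55 s


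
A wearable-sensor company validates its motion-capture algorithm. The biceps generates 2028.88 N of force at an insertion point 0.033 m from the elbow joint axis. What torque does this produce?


tau = F * d
tau = 2028.88 * 0.033
tau = 66.953 N*m

66.953 N*m


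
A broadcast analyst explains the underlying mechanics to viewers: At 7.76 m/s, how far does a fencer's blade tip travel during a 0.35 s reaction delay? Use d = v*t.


d = v * t
d = 7.76 * 0.35
d = 2.716 m

2.716 m


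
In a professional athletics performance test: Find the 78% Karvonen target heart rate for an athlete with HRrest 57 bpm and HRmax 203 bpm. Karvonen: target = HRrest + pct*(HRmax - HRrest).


Target = HRrest + pct*(HRmax - HRrest)
Heart rate reserve = HRmax - HRrest = 203 - 57 = 146 bpm
Fraction = 78% = 0.78
Target = 57 + 0.78 * 146
Target = 57 + 113.88 = 170.88 bpm

170.88 bpm


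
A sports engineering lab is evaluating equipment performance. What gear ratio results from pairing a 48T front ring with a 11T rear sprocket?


GR = front_teeth / rear_teeth
GR = 48 / 11
GR = 4.3636

4.3636


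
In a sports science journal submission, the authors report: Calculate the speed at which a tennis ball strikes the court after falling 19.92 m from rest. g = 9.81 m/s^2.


v = sqrt(2 * g * h)
v = sqrt(2 * 9.81 * 19.92)
v = sqrt(390.8304) = 19.7694 m/s

19.7694 m/s


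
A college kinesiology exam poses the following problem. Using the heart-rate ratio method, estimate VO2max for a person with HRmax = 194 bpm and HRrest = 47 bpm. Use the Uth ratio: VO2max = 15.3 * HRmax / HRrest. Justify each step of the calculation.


VO2max = 15.3 * HRmax / HRrest
VO2max = 15.3 * 194 / 47
VO2max = 2968.2 / 47 = 63.1532 mL/kg/min

63.1532 mL/kg/min


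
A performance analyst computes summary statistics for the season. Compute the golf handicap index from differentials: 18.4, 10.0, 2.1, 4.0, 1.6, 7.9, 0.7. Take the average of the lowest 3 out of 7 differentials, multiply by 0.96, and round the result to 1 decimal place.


All differentials: 18.4, 10.0, 2.1, 4.0, 1.6, 7.9, 0.7
Sorted: 0.7, 1.6, 2.1, 4.0, 7.9, 10.0, 18.4
Best 3: 0.7, 1.6, 2.1
Average of best = 4.4 / 3 = 1.4667
Raw index = 1.4667 * 0.96 = 1.408
Handicap index = round(1.408, 1) = 1.4

1.4


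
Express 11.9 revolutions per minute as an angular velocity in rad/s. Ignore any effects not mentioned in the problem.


omega = RPM * 2 * pi / 60
omega = 11.9 * 2 * 3.14159 / 60
omega = 74.7699 / 60 = 1.2462 rad/s

1.2462 rad/s


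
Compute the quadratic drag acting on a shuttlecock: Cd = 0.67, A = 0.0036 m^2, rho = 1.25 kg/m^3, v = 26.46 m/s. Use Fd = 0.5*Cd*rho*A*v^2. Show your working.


Fd = 0.5 * Cd * rho * A * v^2
Fd = 0.5 * 0.67 * 1.25 * 0.0036 * 26.46^2
v^2 = 700.1316
Fd = 0.5 * 0.67 * 1.25 * 0.0036 * 700.1316 = 1.0554 N

1.0554 N


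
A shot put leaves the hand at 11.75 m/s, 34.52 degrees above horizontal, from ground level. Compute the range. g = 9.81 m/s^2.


R = v^2 * sin(2*theta) / g
Convert angle to radians: theta = 34.52 deg = 0.6025 rad
sin(2*theta) = sin(1.205) = 0.9338
R = 11.75^2 * 0.9338 / 9.81
R = 138.0625 * 0.9338 / 9.81 = 13.1424 m

13.1424 m


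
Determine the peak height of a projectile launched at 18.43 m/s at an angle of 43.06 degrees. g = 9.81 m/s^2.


H = (v*sin(theta))^2 / (2*g)
vy = v*sin(theta) = 18.43 * sin(43.06 deg) = 12.5833 m/s
H = vy^2 / (2*g) = 158.3404 / (2*9.81)
H = 158.3404 / 19.62 = 8.0704 m

8.0704 m


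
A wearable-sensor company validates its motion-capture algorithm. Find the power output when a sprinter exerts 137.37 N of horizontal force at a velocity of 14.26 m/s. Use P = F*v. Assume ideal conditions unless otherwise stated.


P = F * v
P = 137.37 * 14.26
P = 1958.8962 W

1958.8962 W


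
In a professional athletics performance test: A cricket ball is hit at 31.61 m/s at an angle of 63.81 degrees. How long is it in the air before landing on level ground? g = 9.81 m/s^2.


T = 2*v*sin(theta)/g
sin(theta) = sin(63.81 deg) = 0.8973
T = 2*31.61*0.8973 / 9.81
T = 56.7295 / 9.81 = 5.7828 s

5.7828 s


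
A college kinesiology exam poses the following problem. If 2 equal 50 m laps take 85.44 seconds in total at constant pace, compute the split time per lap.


Split time = total_time / n_laps = 85.44 / 2
Split time = 42.72 s per lap

42.72 s


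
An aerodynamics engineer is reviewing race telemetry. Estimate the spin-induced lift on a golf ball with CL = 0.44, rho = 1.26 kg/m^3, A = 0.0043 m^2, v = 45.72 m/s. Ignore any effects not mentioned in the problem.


FM = 0.5 * CL * rho * A * v^2
FM = 0.5 * 0.44 * 1.26 * 0.0043 * 45.72^2
v^2 = 2090.3184
FM = 0.5 * 0.44 * 1.26 * 0.0043 * 2090.3184 = 2.4916 N

2.4916 N


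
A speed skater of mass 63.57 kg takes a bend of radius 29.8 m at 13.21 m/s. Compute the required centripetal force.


Fc = m * v^2 / r
v^2 = 13.21^2 = 174.5041
Fc = 63.57 * 174.5041 / 29.8
Fc = 11093.2256 / 29.8 = 372.2559 N

372.2559 N


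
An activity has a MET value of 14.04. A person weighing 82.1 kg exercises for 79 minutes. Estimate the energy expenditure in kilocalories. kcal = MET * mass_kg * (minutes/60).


kcal = MET * mass * time_hr
Convert time: 79 min = 1.3167 hr
kcal = 14.04 * 82.1 * 1.3167
kcal = 1517.7006 kcal

1517.7006 kcal


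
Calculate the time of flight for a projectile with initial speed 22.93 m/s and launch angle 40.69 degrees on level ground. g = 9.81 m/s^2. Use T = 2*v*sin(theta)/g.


T = 2*v*sin(theta)/g
sin(theta) = sin(40.69 deg) = 0.652
T = 2*22.93*0.652 / 9.81
T = 29.8992 / 9.81 = 3.0478 s

3.0478 s


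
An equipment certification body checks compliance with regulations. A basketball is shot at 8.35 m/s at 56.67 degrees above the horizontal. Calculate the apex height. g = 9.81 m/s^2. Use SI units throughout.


H = (v*sin(theta))^2 / (2*g)
vy = v*sin(theta) = 8.35 * sin(56.67 deg) = 6.9766 m/s
H = vy^2 / (2*g) = 48.6728 / (2*9.81)
H = 48.6728 / 19.62 = 2.4808 m

2.4808 m


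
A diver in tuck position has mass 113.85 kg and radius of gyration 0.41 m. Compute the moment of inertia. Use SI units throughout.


I = m * k^2
I = 113.85 * 0.41^2
I = 113.85 * 0.1681 = 19.1382 kg*m^2

19.1382 kg*m^2


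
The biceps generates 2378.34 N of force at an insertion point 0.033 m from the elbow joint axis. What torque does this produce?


tau = F * d
tau = 2378.34 * 0.033
tau = 78.4852 N*m

78.4852 N*m


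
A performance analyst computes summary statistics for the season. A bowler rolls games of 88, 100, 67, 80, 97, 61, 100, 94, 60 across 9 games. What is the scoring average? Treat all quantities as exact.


Average = sum / n
Sum = 747
Average = 747 / 9 = 83

83


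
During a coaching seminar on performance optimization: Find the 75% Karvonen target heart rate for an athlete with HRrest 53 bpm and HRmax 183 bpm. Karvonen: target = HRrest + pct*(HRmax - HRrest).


Target = HRrest + pct*(HRmax - HRrest)
Heart rate reserve = HRmax - HRrest = 183 - 53 = 130 bpm
Fraction = 75% = 0.75
Target = 53 + 0.75 * 130
Target = 53 + 97.5 = 150.5 bpm

150.5 bpm


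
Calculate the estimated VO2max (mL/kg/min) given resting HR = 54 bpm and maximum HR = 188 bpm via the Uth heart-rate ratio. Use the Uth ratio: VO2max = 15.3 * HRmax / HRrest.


VO2max = 15.3 * HRmax / HRrest
VO2max = 15.3 * 188 / 54
VO2max = 2876.4 / 54 = 53.2667 mL/kg/min

53.2667 mL/kg/min


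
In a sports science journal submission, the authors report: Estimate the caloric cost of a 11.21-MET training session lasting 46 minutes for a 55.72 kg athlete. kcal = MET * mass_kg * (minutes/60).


kcal = MET * mass * time_hr
Convert time: 46 min = 0.7667 hr
kcal = 11.21 * 55.72 * 0.7667
kcal = 478.8763 kcal

478.8763 kcal


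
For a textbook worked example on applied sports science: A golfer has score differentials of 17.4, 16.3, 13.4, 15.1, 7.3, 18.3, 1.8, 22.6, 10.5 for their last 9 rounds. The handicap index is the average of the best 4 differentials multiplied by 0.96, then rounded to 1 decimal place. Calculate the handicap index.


All differentials: 17.4, 16.3, 13.4, 15.1, 7.3, 18.3, 1.8, 22.6, 10.5
Sorted: 1.8, 7.3, 10.5, 13.4, 15.1, 16.3, 17.4, 18.3, 22.6
Best 4: 1.8, 7.3, 10.5, 13.4
Average of best = 33 / 4 = 8.25
Raw index = 8.25 * 0.96 = 7.92
Handicap index = round(7.92, 1) = 7.9

7.9


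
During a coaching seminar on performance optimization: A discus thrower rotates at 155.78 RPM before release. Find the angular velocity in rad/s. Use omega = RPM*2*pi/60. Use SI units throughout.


omega = RPM * 2 * pi / 60
omega = 155.78 * 2 * 3.14159 / 60
omega = 978.7946 / 60 = 16.3132 rad/s

16.3132 rad/s


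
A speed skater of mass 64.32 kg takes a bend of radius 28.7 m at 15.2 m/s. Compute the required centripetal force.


Fc = m * v^2 / r
v^2 = 15.2^2 = 231.04
Fc = 64.32 * 231.04 / 28.7
Fc = 14860.4928 / 28.7 = 517.7872 N

517.7872 N


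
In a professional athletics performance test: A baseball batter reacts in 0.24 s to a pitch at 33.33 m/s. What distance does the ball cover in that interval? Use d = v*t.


d = v * t
d = 33.33 * 0.24
d = 7.9992 m

7.9992 m


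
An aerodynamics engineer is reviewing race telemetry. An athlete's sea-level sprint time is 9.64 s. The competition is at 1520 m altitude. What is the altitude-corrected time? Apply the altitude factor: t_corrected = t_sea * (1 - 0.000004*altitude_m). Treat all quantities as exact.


Correction factor = 1 - 0.000004 * 1520 = 0.99392
t_corrected = t_sea * factor = 9.64 * 0.99392
t_corrected = 9.5814 s

9.5814 s


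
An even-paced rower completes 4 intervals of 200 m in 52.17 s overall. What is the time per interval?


Split time = total_time / n_laps = 52.17 / 4
Split time = 13.0425 s per lap

13.0425 s


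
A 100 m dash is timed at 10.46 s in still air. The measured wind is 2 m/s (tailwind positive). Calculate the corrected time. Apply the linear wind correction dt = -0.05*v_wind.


dt = -0.05 * v_wind = -0.05 * 2 = -0.1 s
t_corrected = t_still + dt = 10.46 + (-0.1)
t_corrected = 10.36 s

10.36 s


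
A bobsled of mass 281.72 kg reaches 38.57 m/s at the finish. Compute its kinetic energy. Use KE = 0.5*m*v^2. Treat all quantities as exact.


KE = 0.5 * m * v^2
KE = 0.5 * 281.72 * 38.57^2
KE = 0.5 * 281.72 * 1487.6449 = 209549.6606 J

209549.6606 J


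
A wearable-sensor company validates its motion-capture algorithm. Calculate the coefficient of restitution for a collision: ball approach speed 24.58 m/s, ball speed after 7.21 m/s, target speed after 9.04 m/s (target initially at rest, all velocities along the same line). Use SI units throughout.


e = (v2_after - v1_after) / (v1_before - v2_before)
Numerator = 9.04 - 7.21 = 1.83
Denominator = 24.58 - 0 = 24.58
e = 1.83 / 24.58 = 0.0745

0.0745


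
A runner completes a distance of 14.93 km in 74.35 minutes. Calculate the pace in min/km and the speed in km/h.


Pace = time / distance = 74.35 min / 14.93 km = 4.9799 min/km
Speed = distance / time_in_hours = 14.93 / 1.2392 hr
Speed = 12.0484 km/h

4.9799 min/km, 12.0484 km/h


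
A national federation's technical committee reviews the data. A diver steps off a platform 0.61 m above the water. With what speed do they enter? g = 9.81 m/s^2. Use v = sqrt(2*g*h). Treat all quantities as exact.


v = sqrt(2 * g * h)
v = sqrt(2 * 9.81 * 0.61)
v = sqrt(11.9682) = 3.4595 m/s

3.4595 m/s


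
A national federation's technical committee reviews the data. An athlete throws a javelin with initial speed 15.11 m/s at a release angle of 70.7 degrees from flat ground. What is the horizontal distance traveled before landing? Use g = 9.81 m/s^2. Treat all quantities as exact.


R = v^2 * sin(2*theta) / g
Convert angle to radians: theta = 70.7 deg = 1.2339 rad
sin(2*theta) = sin(2.4679) = 0.6239
R = 15.11^2 * 0.6239 / 9.81
R = 228.3121 * 0.6239 / 9.81 = 14.5198 m

14.5198 m


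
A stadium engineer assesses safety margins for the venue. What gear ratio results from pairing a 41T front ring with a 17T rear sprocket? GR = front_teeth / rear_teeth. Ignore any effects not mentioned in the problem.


GR = front_teeth / rear_teeth
GR = 41 / 17
GR = 2.4118

2.4118


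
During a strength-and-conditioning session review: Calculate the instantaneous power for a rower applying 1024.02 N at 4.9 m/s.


P = F * v
P = 1024.02 * 4.9
P = 5017.698 W

5017.698 W


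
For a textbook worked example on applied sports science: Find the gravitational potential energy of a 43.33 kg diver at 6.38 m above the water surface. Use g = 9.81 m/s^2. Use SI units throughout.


PE = m * g * h
PE = 43.33 * 9.81 * 6.38
PE = 425.0673 * 6.38 = 2711.9294 J

2711.9294 J


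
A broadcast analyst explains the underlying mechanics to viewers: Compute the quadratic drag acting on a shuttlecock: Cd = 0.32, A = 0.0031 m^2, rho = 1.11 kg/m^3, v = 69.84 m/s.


Fd = 0.5 * Cd * rho * A * v^2
Fd = 0.5 * 0.32 * 1.11 * 0.0031 * 69.84^2
v^2 = 4877.6256
Fd = 0.5 * 0.32 * 1.11 * 0.0031 * 4877.6256 = 2.6854 N

2.6854 N


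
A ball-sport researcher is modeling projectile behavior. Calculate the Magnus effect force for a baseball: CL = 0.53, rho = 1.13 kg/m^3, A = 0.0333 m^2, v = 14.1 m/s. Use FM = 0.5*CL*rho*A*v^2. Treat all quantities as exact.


FM = 0.5 * CL * rho * A * v^2
FM = 0.5 * 0.53 * 1.13 * 0.0333 * 14.1^2
v^2 = 198.81
FM = 0.5 * 0.53 * 1.13 * 0.0333 * 198.81 = 1.9825 N

1.9825 N


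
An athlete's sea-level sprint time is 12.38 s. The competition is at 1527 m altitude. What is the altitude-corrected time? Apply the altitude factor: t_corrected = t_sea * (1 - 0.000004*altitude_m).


Correction factor = 1 - 0.000004 * 1527 = 0.993892
t_corrected = t_sea * factor = 12.38 * 0.993892
t_corrected = 12.3044 s

12.3044 s


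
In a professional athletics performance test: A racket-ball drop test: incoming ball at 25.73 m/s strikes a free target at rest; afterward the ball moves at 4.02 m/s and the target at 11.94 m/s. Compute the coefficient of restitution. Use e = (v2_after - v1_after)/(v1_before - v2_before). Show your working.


e = (v2_after - v1_after) / (v1_before - v2_before)
Numerator = 11.94 - 4.02 = 7.92
Denominator = 25.73 - 0 = 25.73
e = 7.92 / 25.73 = 0.3078

0.3078


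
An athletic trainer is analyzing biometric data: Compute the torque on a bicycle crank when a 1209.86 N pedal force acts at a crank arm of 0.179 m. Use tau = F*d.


tau = F * d
tau = 1209.86 * 0.179
tau = 216.5649 N*m

216.5649 N*m


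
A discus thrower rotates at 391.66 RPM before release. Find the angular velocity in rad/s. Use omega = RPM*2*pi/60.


omega = RPM * 2 * pi / 60
omega = 391.66 * 2 * 3.14159 / 60
omega = 2460.8724 / 60 = 41.0145 rad/s

41.0145 rad/s


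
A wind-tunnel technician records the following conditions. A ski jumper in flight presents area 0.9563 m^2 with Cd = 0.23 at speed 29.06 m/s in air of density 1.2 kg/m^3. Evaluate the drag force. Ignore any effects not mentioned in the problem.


Fd = 0.5 * Cd * rho * A * v^2
Fd = 0.5 * 0.23 * 1.2 * 0.9563 * 29.06^2
v^2 = 844.4836
Fd = 0.5 * 0.23 * 1.2 * 0.9563 * 844.4836 = 111.446 N

111.446 N


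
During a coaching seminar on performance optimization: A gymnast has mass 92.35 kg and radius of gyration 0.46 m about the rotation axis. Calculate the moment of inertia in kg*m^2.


I = m * k^2
I = 92.35 * 0.46^2
I = 92.35 * 0.2116 = 19.5413 kg*m^2

19.5413 kg*m^2


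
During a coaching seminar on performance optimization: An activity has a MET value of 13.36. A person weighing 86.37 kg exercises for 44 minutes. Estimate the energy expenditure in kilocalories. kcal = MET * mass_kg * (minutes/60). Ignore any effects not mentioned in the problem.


kcal = MET * mass * time_hr
Convert time: 44 min = 0.7333 hr
kcal = 13.36 * 86.37 * 0.7333
kcal = 846.1957 kcal

846.1957 kcal


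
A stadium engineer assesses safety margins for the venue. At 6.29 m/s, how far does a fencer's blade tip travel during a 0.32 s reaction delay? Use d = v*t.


d = v * t
d = 6.29 * 0.32
d = 2.0128 m

2.0128 m


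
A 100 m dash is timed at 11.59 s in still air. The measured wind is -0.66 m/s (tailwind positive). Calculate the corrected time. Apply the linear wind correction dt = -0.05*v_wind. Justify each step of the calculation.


dt = -0.05 * v_wind = -0.05 * -0.66 = 0.033 s
t_corrected = t_still + dt = 11.59 + (0.033)
t_corrected = 11.623 s

11.623 s


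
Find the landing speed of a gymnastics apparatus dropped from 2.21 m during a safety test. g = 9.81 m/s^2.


v = sqrt(2 * g * h)
v = sqrt(2 * 9.81 * 2.21)
v = sqrt(43.3602) = 6.5848 m/s

6.5848 m/s


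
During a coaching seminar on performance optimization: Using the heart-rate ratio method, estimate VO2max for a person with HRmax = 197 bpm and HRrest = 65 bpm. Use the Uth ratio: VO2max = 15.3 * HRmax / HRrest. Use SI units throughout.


VO2max = 15.3 * HRmax / HRrest
VO2max = 15.3 * 197 / 65
VO2max = 3014.1 / 65 = 46.3708 mL/kg/min

46.3708 mL/kg/min


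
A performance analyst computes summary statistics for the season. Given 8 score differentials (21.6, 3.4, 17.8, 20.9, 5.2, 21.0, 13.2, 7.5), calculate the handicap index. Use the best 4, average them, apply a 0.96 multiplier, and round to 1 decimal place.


All differentials: 21.6, 3.4, 17.8, 20.9, 5.2, 21.0, 13.2, 7.5
Sorted: 3.4, 5.2, 7.5, 13.2, 17.8, 20.9, 21.0, 21.6
Best 4: 3.4, 5.2, 7.5, 13.2
Average of best = 29.3 / 4 = 7.325
Raw index = 7.325 * 0.96 = 7.032
Handicap index = round(7.032, 1) = 7.0

7.0


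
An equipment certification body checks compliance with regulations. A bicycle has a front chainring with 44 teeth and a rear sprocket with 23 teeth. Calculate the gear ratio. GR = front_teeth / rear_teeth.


GR = front_teeth / rear_teeth
GR = 44 / 23
GR = 1.913

1.913


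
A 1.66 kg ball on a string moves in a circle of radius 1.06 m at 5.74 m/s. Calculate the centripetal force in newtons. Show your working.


Fc = m * v^2 / r
v^2 = 5.74^2 = 32.9476
Fc = 1.66 * 32.9476 / 1.06
Fc = 54.693 / 1.06 = 51.5972 N

51.5972 N


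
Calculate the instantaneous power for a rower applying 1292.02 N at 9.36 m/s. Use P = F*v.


P = F * v
P = 1292.02 * 9.36
P = 12093.3072 W

12093.3072 W


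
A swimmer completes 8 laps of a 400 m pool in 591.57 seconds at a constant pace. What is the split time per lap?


Split time = total_time / n_laps = 591.57 / 8
Split time = 73.9463 s per lap

73.9463 s


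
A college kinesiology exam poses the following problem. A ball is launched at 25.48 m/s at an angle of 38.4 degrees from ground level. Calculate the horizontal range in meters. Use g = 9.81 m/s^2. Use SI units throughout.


R = v^2 * sin(2*theta) / g
Convert angle to radians: theta = 38.4 deg = 0.6702 rad
sin(2*theta) = sin(1.3404) = 0.9736
R = 25.48^2 * 0.9736 / 9.81
R = 649.2304 * 0.9736 / 9.81 = 64.4319 m

64.4319 m


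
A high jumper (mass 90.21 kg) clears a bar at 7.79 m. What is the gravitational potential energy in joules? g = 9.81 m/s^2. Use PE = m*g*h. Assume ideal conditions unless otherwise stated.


PE = m * g * h
PE = 90.21 * 9.81 * 7.79
PE = 884.9601 * 7.79 = 6893.8392 J

6893.8392 J


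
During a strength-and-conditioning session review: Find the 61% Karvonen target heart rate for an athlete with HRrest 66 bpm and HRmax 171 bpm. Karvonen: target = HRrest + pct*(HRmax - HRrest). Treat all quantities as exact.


Target = HRrest + pct*(HRmax - HRrest)
Heart rate reserve = HRmax - HRrest = 171 - 66 = 105 bpm
Fraction = 61% = 0.61
Target = 66 + 0.61 * 105
Target = 66 + 64.05 = 130.05 bpm

130.05 bpm


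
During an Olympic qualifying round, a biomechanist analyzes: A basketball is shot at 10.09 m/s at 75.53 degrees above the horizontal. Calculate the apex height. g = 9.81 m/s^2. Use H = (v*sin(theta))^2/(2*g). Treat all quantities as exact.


H = (v*sin(theta))^2 / (2*g)
vy = v*sin(theta) = 10.09 * sin(75.53 deg) = 9.7699 m/s
H = vy^2 / (2*g) = 95.4516 / (2*9.81)
H = 95.4516 / 19.62 = 4.865 m

4.865 m


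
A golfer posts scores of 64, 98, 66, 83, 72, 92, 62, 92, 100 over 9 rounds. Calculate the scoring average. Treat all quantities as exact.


Average = sum / n
Sum = 729
Average = 729 / 9 = 81

81


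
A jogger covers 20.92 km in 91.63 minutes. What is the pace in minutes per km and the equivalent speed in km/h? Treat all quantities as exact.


Pace = time / distance = 91.63 min / 20.92 km = 4.38 min/km
Speed = distance / time_in_hours = 20.92 / 1.5272 hr
Speed = 13.6986 km/h

4.38 min/km, 13.6986 km/h


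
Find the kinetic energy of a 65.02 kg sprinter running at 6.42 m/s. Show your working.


KE = 0.5 * m * v^2
KE = 0.5 * 65.02 * 6.42^2
KE = 0.5 * 65.02 * 41.2164 = 1339.9452 J

1339.9452 J


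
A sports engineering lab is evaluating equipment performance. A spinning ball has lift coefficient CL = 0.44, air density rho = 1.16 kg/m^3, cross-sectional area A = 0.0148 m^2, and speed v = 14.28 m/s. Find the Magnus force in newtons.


FM = 0.5 * CL * rho * A * v^2
FM = 0.5 * 0.44 * 1.16 * 0.0148 * 14.28^2
v^2 = 203.9184
FM = 0.5 * 0.44 * 1.16 * 0.0148 * 203.9184 = 0.7702 N

0.7702 N


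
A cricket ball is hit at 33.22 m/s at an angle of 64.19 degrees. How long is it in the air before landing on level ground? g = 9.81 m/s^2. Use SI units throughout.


T = 2*v*sin(theta)/g
sin(theta) = sin(64.19 deg) = 0.9002
T = 2*33.22*0.9002 / 9.81
T = 59.8121 / 9.81 = 6.0971 s

6.0971 s


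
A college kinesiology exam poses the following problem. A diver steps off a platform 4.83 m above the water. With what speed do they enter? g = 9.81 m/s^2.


v = sqrt(2 * g * h)
v = sqrt(2 * 9.81 * 4.83)
v = sqrt(94.7646) = 9.7347 m/s

9.7347 m/s


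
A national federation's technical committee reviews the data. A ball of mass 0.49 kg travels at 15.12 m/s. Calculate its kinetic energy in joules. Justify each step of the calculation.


KE = 0.5 * m * v^2
KE = 0.5 * 0.49 * 15.12^2
KE = 0.5 * 0.49 * 228.6144 = 56.0105 J

56.0105 J


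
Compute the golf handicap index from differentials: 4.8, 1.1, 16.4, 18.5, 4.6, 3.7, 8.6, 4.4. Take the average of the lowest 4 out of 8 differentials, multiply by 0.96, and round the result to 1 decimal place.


All differentials: 4.8, 1.1, 16.4, 18.5, 4.6, 3.7, 8.6, 4.4
Sorted: 1.1, 3.7, 4.4, 4.6, 4.8, 8.6, 16.4, 18.5
Best 4: 1.1, 3.7, 4.4, 4.6
Average of best = 13.8 / 4 = 3.45
Raw index = 3.45 * 0.96 = 3.312
Handicap index = round(3.312, 1) = 3.3

3.3


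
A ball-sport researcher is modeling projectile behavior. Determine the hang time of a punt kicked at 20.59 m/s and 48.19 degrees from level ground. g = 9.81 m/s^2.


T = 2*v*sin(theta)/g
sin(theta) = sin(48.19 deg) = 0.7454
T = 2*20.59*0.7454 / 9.81
T = 30.6939 / 9.81 = 3.1288 s

3.1288 s


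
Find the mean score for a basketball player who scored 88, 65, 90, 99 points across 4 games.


Average = sum / n
Sum = 342
Average = 342 / 4 = 85.5

85.5


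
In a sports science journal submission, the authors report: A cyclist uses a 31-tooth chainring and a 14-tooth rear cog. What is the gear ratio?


GR = front_teeth / rear_teeth
GR = 31 / 14
GR = 2.2143

2.2143


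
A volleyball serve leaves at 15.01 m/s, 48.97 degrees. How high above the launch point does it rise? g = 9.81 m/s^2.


H = (v*sin(theta))^2 / (2*g)
vy = v*sin(theta) = 15.01 * sin(48.97 deg) = 11.323 m/s
H = vy^2 / (2*g) = 128.2111 / (2*9.81)
H = 128.2111 / 19.62 = 6.5347 m

6.5347 m


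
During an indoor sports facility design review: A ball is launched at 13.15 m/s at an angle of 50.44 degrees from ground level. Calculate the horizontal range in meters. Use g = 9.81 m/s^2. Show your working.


R = v^2 * sin(2*theta) / g
Convert angle to radians: theta = 50.44 deg = 0.8803 rad
sin(2*theta) = sin(1.7607) = 0.982
R = 13.15^2 * 0.982 / 9.81
R = 172.9225 * 0.982 / 9.81 = 17.3103 m

17.3103 m


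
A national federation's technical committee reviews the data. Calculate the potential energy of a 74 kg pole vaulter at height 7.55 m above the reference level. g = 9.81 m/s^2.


PE = m * g * h
PE = 74 * 9.81 * 7.55
PE = 725.94 * 7.55 = 5480.847 J

5480.847 J


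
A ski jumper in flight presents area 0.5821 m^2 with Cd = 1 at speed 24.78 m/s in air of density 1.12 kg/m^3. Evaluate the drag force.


Fd = 0.5 * Cd * rho * A * v^2
Fd = 0.5 * 1 * 1.12 * 0.5821 * 24.78^2
v^2 = 614.0484
Fd = 0.5 * 1 * 1.12 * 0.5821 * 614.0484 = 200.165 N

200.165 N


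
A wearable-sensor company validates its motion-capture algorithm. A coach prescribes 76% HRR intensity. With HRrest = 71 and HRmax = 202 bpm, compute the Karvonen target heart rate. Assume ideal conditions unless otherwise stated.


Target = HRrest + pct*(HRmax - HRrest)
Heart rate reserve = HRmax - HRrest = 202 - 71 = 131 bpm
Fraction = 76% = 0.76
Target = 71 + 0.76 * 131
Target = 71 + 99.56 = 170.56 bpm

170.56 bpm


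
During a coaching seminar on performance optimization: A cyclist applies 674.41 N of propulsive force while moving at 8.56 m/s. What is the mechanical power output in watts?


P = F * v
P = 674.41 * 8.56
P = 5772.9496 W

5772.9496 W


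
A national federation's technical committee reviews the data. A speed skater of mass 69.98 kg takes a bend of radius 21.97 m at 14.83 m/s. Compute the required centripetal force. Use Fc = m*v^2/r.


Fc = m * v^2 / r
v^2 = 14.83^2 = 219.9289
Fc = 69.98 * 219.9289 / 21.97
Fc = 15390.6244 / 21.97 = 700.5291 N

700.5291 N


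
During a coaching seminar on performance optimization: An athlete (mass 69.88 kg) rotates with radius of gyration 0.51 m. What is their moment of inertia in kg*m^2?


I = m * k^2
I = 69.88 * 0.51^2
I = 69.88 * 0.2601 = 18.1758 kg*m^2

18.1758 kg*m^2


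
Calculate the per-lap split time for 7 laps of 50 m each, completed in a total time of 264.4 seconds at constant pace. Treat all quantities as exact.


Split time = total_time / n_laps = 264.4 / 7
Split time = 37.7714 s per lap

37.7714 s


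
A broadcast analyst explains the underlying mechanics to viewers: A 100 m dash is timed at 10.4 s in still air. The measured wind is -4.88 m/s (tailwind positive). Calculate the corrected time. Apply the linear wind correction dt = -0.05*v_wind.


dt = -0.05 * v_wind = -0.05 * -4.88 = 0.244 s
t_corrected = t_still + dt = 10.4 + (0.244)
t_corrected = 10.644 s

10.644 s


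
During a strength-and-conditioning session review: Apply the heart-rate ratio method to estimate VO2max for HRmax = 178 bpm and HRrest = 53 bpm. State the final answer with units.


VO2max = 15.3 * HRmax / HRrest
VO2max = 15.3 * 178 / 53
VO2max = 2723.4 / 53 = 51.3849 mL/kg/min

51.3849 mL/kg/min


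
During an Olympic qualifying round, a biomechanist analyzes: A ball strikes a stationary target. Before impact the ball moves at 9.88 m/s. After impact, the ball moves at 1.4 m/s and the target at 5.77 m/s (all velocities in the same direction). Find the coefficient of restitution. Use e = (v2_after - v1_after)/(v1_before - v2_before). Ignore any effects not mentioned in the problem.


e = (v2_after - v1_after) / (v1_before - v2_before)
Numerator = 5.77 - 1.4 = 4.37
Denominator = 9.88 - 0 = 9.88
e = 4.37 / 9.88 = 0.4423

0.4423


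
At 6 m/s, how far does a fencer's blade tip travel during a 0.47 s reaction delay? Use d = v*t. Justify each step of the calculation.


d = v * t
d = 6 * 0.47
d = 2.82 m

2.82 m


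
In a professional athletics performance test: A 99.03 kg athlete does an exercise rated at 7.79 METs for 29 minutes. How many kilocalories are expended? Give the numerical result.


kcal = MET * mass * time_hr
Convert time: 29 min = 0.4833 hr
kcal = 7.79 * 99.03 * 0.4833
kcal = 372.8645 kcal

372.8645 kcal


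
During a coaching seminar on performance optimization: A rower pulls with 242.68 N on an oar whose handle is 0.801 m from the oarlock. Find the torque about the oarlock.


tau = F * d
tau = 242.68 * 0.801
tau = 194.3867 N*m

194.3867 N*m


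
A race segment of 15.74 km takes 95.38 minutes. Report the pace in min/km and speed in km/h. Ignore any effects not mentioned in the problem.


Pace = time / distance = 95.38 min / 15.74 km = 6.0597 min/km
Speed = distance / time_in_hours = 15.74 / 1.5897 hr
Speed = 9.9014 km/h

6.0597 min/km, 9.9014 km/h


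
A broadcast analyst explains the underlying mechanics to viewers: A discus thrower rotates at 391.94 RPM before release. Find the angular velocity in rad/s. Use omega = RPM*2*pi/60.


omega = RPM * 2 * pi / 60
omega = 391.94 * 2 * 3.14159 / 60
omega = 2462.6316 / 60 = 41.0439 rad/s

41.0439 rad/s


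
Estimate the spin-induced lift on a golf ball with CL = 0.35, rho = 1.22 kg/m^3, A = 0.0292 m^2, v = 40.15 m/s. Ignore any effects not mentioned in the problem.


FM = 0.5 * CL * rho * A * v^2
FM = 0.5 * 0.35 * 1.22 * 0.0292 * 40.15^2
v^2 = 1612.0225
FM = 0.5 * 0.35 * 1.22 * 0.0292 * 1612.0225 = 10.0497 N

10.0497 N


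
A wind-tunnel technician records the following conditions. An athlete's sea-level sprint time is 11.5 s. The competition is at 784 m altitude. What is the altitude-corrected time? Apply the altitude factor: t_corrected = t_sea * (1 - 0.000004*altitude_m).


Correction factor = 1 - 0.000004 * 784 = 0.996864
t_corrected = t_sea * factor = 11.5 * 0.996864
t_corrected = 11.4639 s

11.4639 s


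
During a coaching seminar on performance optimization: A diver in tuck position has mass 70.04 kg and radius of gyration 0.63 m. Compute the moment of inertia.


I = m * k^2
I = 70.04 * 0.63^2
I = 70.04 * 0.3969 = 27.7989 kg*m^2

27.7989 kg*m^2


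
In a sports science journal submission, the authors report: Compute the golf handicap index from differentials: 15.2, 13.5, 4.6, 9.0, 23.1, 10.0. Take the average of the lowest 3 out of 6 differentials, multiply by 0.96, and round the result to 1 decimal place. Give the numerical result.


All differentials: 15.2, 13.5, 4.6, 9.0, 23.1, 10.0
Sorted: 4.6, 9.0, 10.0, 13.5, 15.2, 23.1
Best 3: 4.6, 9.0, 10.0
Average of best = 23.6 / 3 = 7.8667
Raw index = 7.8667 * 0.96 = 7.552
Handicap index = round(7.552, 1) = 7.6

7.6


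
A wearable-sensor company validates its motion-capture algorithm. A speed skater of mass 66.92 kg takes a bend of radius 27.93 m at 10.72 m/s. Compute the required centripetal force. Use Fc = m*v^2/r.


Fc = m * v^2 / r
v^2 = 10.72^2 = 114.9184
Fc = 66.92 * 114.9184 / 27.93
Fc = 7690.3393 / 27.93 = 275.3433 N

275.3433 N


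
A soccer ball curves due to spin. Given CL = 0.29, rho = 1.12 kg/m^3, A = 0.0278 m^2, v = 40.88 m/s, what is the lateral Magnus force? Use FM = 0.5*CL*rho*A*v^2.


FM = 0.5 * CL * rho * A * v^2
FM = 0.5 * 0.29 * 1.12 * 0.0278 * 40.88^2
v^2 = 1671.1744
FM = 0.5 * 0.29 * 1.12 * 0.0278 * 1671.1744 = 7.5449 N

7.5449 N


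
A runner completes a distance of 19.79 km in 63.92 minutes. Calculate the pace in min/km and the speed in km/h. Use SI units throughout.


Pace = time / distance = 63.92 min / 19.79 km = 3.2299 min/km
Speed = distance / time_in_hours = 19.79 / 1.0653 hr
Speed = 18.5763 km/h

3.2299 min/km, 18.5763 km/h


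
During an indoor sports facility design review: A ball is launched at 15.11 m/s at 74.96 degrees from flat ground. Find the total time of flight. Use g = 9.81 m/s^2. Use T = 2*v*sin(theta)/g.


T = 2*v*sin(theta)/g
sin(theta) = sin(74.96 deg) = 0.9657
T = 2*15.11*0.9657 / 9.81
T = 29.1848 / 9.81 = 2.975 s

2.975 s


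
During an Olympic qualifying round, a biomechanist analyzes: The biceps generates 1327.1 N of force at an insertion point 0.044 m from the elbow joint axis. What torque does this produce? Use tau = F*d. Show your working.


tau = F * d
tau = 1327.1 * 0.044
tau = 58.3924 N*m

58.3924 N*m


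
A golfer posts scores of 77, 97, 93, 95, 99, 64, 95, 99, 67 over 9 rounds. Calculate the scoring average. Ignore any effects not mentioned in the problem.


Average = sum / n
Sum = 786
Average = 786 / 9 = 87.3333

87.3333


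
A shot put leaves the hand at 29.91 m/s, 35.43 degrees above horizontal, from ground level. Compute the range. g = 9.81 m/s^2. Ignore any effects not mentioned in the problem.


R = v^2 * sin(2*theta) / g
Convert angle to radians: theta = 35.43 deg = 0.6184 rad
sin(2*theta) = sin(1.2367) = 0.9447
R = 29.91^2 * 0.9447 / 9.81
R = 894.6081 * 0.9447 / 9.81 = 86.1523 m

86.1523 m


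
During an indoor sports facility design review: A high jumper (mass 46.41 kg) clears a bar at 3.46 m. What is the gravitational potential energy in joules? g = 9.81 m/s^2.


PE = m * g * h
PE = 46.41 * 9.81 * 3.46
PE = 455.2821 * 3.46 = 1575.2761 J

1575.2761 J


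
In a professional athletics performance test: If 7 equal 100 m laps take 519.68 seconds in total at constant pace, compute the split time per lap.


Split time = total_time / n_laps = 519.68 / 7
Split time = 74.24 s per lap

74.24 s


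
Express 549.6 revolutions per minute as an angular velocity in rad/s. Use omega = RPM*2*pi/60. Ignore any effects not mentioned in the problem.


omega = RPM * 2 * pi / 60
omega = 549.6 * 2 * 3.14159 / 60
omega = 3453.2386 / 60 = 57.554 rad/s

57.554 rad/s


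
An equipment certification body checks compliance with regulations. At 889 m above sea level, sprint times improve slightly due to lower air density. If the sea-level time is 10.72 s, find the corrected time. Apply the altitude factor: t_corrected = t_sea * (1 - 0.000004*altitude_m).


Correction factor = 1 - 0.000004 * 889 = 0.996444
t_corrected = t_sea * factor = 10.72 * 0.996444
t_corrected = 10.6819 s

10.6819 s


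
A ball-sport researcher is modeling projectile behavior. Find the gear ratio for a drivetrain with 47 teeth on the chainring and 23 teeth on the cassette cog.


GR = front_teeth / rear_teeth
GR = 47 / 23
GR = 2.0435

2.0435


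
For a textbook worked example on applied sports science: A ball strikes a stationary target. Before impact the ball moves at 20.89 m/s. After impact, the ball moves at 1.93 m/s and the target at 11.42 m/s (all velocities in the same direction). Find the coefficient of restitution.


e = (v2_after - v1_after) / (v1_before - v2_before)
Numerator = 11.42 - 1.93 = 9.49
Denominator = 20.89 - 0 = 20.89
e = 9.49 / 20.89 = 0.4543

0.4543
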